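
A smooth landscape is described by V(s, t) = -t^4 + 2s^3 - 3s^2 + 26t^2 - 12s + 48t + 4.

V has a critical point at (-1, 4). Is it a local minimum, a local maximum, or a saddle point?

The mixed partial ∂²V/∂s∂t is 0, so the Hessian at any point is diag(V_ss, V_tt) = diag(6(2s - 1), 4(-3t^2 + 13)).
At (-1, 4): H = diag(-18, -140).
Both eigenvalues are negative, so H is negative definite: a local maximum.

local maximum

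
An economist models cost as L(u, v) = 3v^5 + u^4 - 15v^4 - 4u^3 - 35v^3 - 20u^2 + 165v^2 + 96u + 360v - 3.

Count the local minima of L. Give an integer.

L separates as a function of u plus a function of v, so ∇L=0 decouples.
∂L/∂u = 4(u - 4)(u - 2)(u + 3) = 0 at u ∈ {-3, 2, 4}; ∂L/∂v = 15(v - 4)(v - 3)(v + 1)(v + 2) = 0 at v ∈ {-2, -1, 3, 4}.
The Hessian is diagonal: diag(L_uu, L_vv). Second derivatives: L_uu(-3)=140, L_uu(2)=-40, L_uu(4)=56; L_vv(-2)=-450, L_vv(-1)=300, L_vv(3)=-300, L_vv(4)=450.
Local minima occur where both diagonal entries positive: (-3, -1), (-3, 4), (4, -1), (4, 4). Count: 4.

4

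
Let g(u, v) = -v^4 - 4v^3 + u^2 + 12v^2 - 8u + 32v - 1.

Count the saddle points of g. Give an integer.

2

g separates as a function of u plus a function of v, so ∇g=0 decouples.
∂g/∂u = 2(u - 4) = 0 at u ∈ {4}; ∂g/∂v = -4(v - 2)(v + 1)(v + 4) = 0 at v ∈ {-4, -1, 2}.
The Hessian is diagonal: diag(g_uu, g_vv). Second derivatives: g_uu(4)=2; g_vv(-4)=-72, g_vv(-1)=36, g_vv(2)=-72.
Saddle points occur where the two diagonal entries have opposite signs: (4, -4), (4, 2). Count: 2.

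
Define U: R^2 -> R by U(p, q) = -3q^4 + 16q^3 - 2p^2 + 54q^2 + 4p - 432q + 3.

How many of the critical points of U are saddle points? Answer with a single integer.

U separates as a function of p plus a function of q, so ∇U=0 decouples.
∂U/∂p = -4(p - 1) = 0 at p ∈ {1}; ∂U/∂q = -12(q - 4)(q - 3)(q + 3) = 0 at q ∈ {-3, 3, 4}.
The Hessian is diagonal: diag(U_pp, U_qq). Second derivatives: U_pp(1)=-4; U_qq(-3)=-504, U_qq(3)=72, U_qq(4)=-84.
Saddle points occur where the two diagonal entries have opposite signs: (1, 3). Count: 1.

1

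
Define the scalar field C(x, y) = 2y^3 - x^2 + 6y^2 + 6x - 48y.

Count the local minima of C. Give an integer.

C separates as a function of x plus a function of y, so ∇C=0 decouples.
∂C/∂x = -2(x - 3) = 0 at x ∈ {3}; ∂C/∂y = 6(y - 2)(y + 4) = 0 at y ∈ {-4, 2}.
The Hessian is diagonal: diag(C_xx, C_yy). Second derivatives: C_xx(3)=-2; C_yy(-4)=-36, C_yy(2)=36.
Local minima occur where both diagonal entries positive: none. Count: 0.

0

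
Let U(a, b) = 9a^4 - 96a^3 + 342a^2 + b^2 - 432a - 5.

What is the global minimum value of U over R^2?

-182

U(a,b) separates as P(a) + Q(b) − 5, so its minimum is min P + min Q − 5.
P'(a) = 36(a - 4)(a - 3)(a - 1) vanishes at a ∈ {1, 3, 4}; Q'(b) = 2b vanishes at b ∈ {0}.
Local minima of P (where P''>0): P(1)=-177, P(4)=-96. Local minima of Q: Q(0)=0.
So the global minimum of U is P(1) + Q(0) − 5 = -177 + 0 − 5 = -182, attained at (1, 0).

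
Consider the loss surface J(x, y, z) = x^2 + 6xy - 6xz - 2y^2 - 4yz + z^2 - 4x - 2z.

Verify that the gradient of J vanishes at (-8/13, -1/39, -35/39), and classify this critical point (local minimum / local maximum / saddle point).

∇J = (2x + 6y - 6z - 4, 6x - 4y - 4z, -6x - 4y + 2z - 2); substituting (-8/13, -1/39, -35/39) gives ∇J = (0, 0, 0), so (-8/13, -1/39, -35/39) is indeed a critical point.
The Hessian is constant: H = [[2, 6, -6], [6, -4, -4], [-6, -4, 2]].
Leading principal minors: Δ₁ = 2, Δ₂ = -44, Δ₃ = 312.
The minors fit neither the all-positive nor the alternating-sign pattern, so H is indefinite: a saddle point.

saddle point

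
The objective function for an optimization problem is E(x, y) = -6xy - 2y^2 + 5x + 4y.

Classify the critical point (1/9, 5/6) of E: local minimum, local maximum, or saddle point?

saddle point

The Hessian of E is constant: H = [[0, -6], [-6, -4]].
det(H) = 0·(-4) − (-6)² = -36.
Since det(H) < 0, H is indefinite and the critical point is a saddle point.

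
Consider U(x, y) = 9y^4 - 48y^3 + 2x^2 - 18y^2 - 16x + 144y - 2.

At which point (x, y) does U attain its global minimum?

(4, 4)

U(x,y) separates as P(x) + Q(y) − 2, so its minimum is min P + min Q − 2.
P'(x) = 4x - 16 vanishes at x ∈ {4}; Q'(y) = 36(y - 4)(y - 1)(y + 1) vanishes at y ∈ {-1, 1, 4}.
Local minima of P (where P''>0): P(4)=-32. Local minima of Q: Q(-1)=-105, Q(4)=-480.
So the global minimum of U is P(4) + Q(4) − 2 = -32 − 480 − 2 = -514, attained at (4, 4).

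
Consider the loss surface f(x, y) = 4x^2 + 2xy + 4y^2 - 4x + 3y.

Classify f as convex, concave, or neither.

f is quadratic, so its Hessian is the constant matrix H = [[8, 2], [2, 8]].
det(H) = 60, tr(H) = 16.
det(H) > 0 and tr(H) > 0, so H is positive definite everywhere: convex.

convex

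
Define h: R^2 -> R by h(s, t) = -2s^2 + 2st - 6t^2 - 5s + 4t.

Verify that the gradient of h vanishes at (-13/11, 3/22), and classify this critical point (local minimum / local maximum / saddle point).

local maximum

∇h = (-4s + 2t - 5, 2s - 12t + 4); substituting (-13/11, 3/22) gives ∇h = (0, 0), so (-13/11, 3/22) is indeed a critical point.
The Hessian of h is constant: H = [[-4, 2], [2, -12]].
det(H) = (-4)·(-12) − 2² = 44.
det(H) > 0 and tr(H) = -16 < 0, so H is negative definite and the point is a local maximum.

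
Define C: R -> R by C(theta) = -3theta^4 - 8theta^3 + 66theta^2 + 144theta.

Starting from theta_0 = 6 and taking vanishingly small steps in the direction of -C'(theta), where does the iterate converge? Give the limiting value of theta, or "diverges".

diverges

C'(theta) = -12(theta - 3)(theta + 1)(theta + 4), so C'(6) = -2520.
Gradient descent moves in the -C' direction, i.e. theta is increasing.
There is no critical point above theta=6, and C' keeps the same sign, so the iterate runs off to +∞.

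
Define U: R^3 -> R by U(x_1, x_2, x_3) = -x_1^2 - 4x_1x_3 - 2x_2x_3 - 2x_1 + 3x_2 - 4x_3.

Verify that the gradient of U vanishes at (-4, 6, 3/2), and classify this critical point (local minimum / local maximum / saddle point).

∇U = (-2x_1 - 4x_3 - 2, -2x_3 + 3, -4x_1 - 2x_2 - 4); substituting (-4, 6, 3/2) gives ∇U = (0, 0, 0), so (-4, 6, 3/2) is indeed a critical point.
The Hessian is constant: H = [[-2, 0, -4], [0, 0, -2], [-4, -2, 0]].
Leading principal minors: Δ₁ = -2, Δ₂ = 0, Δ₃ = 8.
The minors fit neither the all-positive nor the alternating-sign pattern, so H is indefinite: a saddle point.

saddle point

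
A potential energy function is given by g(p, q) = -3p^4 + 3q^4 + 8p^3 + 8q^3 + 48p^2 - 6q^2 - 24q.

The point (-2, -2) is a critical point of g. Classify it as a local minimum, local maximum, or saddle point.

saddle point

The mixed partial ∂²g/∂p∂q is 0, so the Hessian at any point is diag(g_pp, g_qq) = diag(12(-3p^2 + 4p + 8), 12(3q^2 + 4q - 1)).
At (-2, -2): H = diag(-144, 36).
The eigenvalues have opposite signs, so H is indefinite: a saddle point.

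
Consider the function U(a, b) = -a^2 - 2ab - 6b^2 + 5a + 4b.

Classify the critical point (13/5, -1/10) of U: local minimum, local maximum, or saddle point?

local maximum

The Hessian of U is constant: H = [[-2, -2], [-2, -12]].
det(H) = (-2)·(-12) − (-2)² = 20.
det(H) > 0 and tr(H) = -14 < 0, so H is negative definite and the point is a local maximum.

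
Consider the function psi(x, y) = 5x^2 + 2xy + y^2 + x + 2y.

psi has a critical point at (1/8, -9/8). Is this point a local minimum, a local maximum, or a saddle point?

The Hessian of psi is constant: H = [[10, 2], [2, 2]].
det(H) = 10·2 − 2² = 16.
det(H) > 0 and tr(H) = 12 > 0, so H is positive definite and the point is a local minimum.

local minimum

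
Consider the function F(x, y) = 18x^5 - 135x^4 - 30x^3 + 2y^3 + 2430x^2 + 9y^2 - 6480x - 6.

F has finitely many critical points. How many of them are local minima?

F separates as a function of x plus a function of y, so ∇F=0 decouples.
∂F/∂x = 90(x - 4)(x - 3)(x - 2)(x + 3) = 0 at x ∈ {-3, 2, 3, 4}; ∂F/∂y = 6y(y + 3) = 0 at y ∈ {-3, 0}.
The Hessian is diagonal: diag(F_xx, F_yy). Second derivatives: F_xx(-3)=-18900, F_xx(2)=900, F_xx(3)=-540, F_xx(4)=1260; F_yy(-3)=-18, F_yy(0)=18.
Local minima occur where both diagonal entries positive: (2, 0), (4, 0). Count: 2.

2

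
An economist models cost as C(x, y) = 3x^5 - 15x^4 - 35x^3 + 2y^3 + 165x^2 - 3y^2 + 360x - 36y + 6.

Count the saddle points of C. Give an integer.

C separates as a function of x plus a function of y, so ∇C=0 decouples.
∂C/∂x = 15(x - 4)(x - 3)(x + 1)(x + 2) = 0 at x ∈ {-2, -1, 3, 4}; ∂C/∂y = 6(y - 3)(y + 2) = 0 at y ∈ {-2, 3}.
The Hessian is diagonal: diag(C_xx, C_yy). Second derivatives: C_xx(-2)=-450, C_xx(-1)=300, C_xx(3)=-300, C_xx(4)=450; C_yy(-2)=-30, C_yy(3)=30.
Saddle points occur where the two diagonal entries have opposite signs: (-2, 3), (-1, -2), (3, 3), (4, -2). Count: 4.

4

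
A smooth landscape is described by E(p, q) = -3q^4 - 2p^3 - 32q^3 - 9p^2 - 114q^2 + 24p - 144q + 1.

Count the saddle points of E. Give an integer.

3

E separates as a function of p plus a function of q, so ∇E=0 decouples.
∂E/∂p = -6(p - 1)(p + 4) = 0 at p ∈ {-4, 1}; ∂E/∂q = -12(q + 1)(q + 3)(q + 4) = 0 at q ∈ {-4, -3, -1}.
The Hessian is diagonal: diag(E_pp, E_qq). Second derivatives: E_pp(-4)=30, E_pp(1)=-30; E_qq(-4)=-36, E_qq(-3)=24, E_qq(-1)=-72.
Saddle points occur where the two diagonal entries have opposite signs: (-4, -4), (-4, -1), (1, -3). Count: 3.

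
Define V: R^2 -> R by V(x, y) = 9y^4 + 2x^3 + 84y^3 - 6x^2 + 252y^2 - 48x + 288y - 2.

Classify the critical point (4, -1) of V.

local minimum

The mixed partial ∂²V/∂x∂y is 0, so the Hessian at any point is diag(V_xx, V_yy) = diag(12(x - 1), 36(3y^2 + 14y + 14)).
At (4, -1): H = diag(36, 108).
Both eigenvalues are positive, so H is positive definite: a local minimum.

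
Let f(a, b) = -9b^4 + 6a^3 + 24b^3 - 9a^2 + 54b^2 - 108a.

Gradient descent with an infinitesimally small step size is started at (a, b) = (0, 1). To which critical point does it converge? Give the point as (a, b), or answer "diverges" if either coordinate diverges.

(3, 0)

f is separable, so gradient descent decouples: a follows -∂f/∂a, b follows -∂f/∂b.
∂f/∂a = 18(a - 3)(a + 2); at a=0 this is -108, so a increases.
∂f/∂b = -36b(b - 3)(b + 1); at b=1 this is 144, so b decreases.
a converges to its nearest critical value 3 (a local min of the a-part); b converges to 0. The iterate converges to (3, 0).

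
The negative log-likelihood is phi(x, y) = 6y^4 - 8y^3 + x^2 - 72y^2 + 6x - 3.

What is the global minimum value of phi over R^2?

-390

phi(x,y) separates as P(x) + Q(y) − 3, so its minimum is min P + min Q − 3.
P'(x) = 2x + 6 vanishes at x ∈ {-3}; Q'(y) = 24y(y - 3)(y + 2) vanishes at y ∈ {-2, 0, 3}.
Local minima of P (where P''>0): P(-3)=-9. Local minima of Q: Q(-2)=-128, Q(3)=-378.
So the global minimum of phi is P(-3) + Q(3) − 3 = -9 − 378 − 3 = -390, attained at (-3, 3).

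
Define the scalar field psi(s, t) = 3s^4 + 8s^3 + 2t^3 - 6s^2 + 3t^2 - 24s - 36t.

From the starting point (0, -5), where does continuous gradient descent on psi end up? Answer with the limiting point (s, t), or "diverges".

psi is separable, so gradient descent decouples: s follows -∂psi/∂s, t follows -∂psi/∂t.
∂psi/∂s = 12(s - 1)(s + 1)(s + 2); at s=0 this is -24, so s increases.
∂psi/∂t = 6(t - 2)(t + 3); at t=-5 this is 84, so t decreases.
The t-coordinate has no critical point in that direction and runs off to infinity.

diverges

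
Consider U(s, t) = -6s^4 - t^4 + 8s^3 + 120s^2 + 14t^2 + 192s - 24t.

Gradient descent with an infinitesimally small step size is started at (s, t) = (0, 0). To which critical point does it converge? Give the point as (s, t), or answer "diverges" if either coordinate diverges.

U is separable, so gradient descent decouples: s follows -∂U/∂s, t follows -∂U/∂t.
∂U/∂s = -24(s - 4)(s + 1)(s + 2); at s=0 this is 192, so s decreases.
∂U/∂t = -4(t - 2)(t - 1)(t + 3); at t=0 this is -24, so t increases.
s converges to its nearest critical value -1 (a local min of the s-part); t converges to 1. The iterate converges to (-1, 1).

(-1, 1)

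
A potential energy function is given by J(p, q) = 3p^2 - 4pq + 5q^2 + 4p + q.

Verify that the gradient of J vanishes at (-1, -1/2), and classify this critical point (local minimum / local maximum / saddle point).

local minimum

∇J = (6p - 4q + 4, -4p + 10q + 1); substituting (-1, -1/2) gives ∇J = (0, 0), so (-1, -1/2) is indeed a critical point.
The Hessian of J is constant: H = [[6, -4], [-4, 10]].
det(H) = 6·10 − (-4)² = 44.
det(H) > 0 and tr(H) = 16 > 0, so H is positive definite and the point is a local minimum.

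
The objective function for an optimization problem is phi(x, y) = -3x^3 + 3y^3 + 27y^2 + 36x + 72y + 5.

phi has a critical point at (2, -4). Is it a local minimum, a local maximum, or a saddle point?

local maximum

The mixed partial ∂²phi/∂x∂y is 0, so the Hessian at any point is diag(phi_xx, phi_yy) = diag(-18x, 18(y + 3)).
At (2, -4): H = diag(-36, -18).
Both eigenvalues are negative, so H is negative definite: a local maximum.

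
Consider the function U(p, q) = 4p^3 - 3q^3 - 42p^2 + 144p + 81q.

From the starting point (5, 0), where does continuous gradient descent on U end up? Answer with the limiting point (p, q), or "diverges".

(4, -3)

U is separable, so gradient descent decouples: p follows -∂U/∂p, q follows -∂U/∂q.
∂U/∂p = 12(p - 4)(p - 3); at p=5 this is 24, so p decreases.
∂U/∂q = -9(q - 3)(q + 3); at q=0 this is 81, so q decreases.
p converges to its nearest critical value 4 (a local min of the p-part); q converges to -3. The iterate converges to (4, -3).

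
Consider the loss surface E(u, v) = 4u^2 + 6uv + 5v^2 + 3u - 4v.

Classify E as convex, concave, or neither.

convex

E is quadratic, so its Hessian is the constant matrix H = [[8, 6], [6, 10]].
det(H) = 44, tr(H) = 18.
det(H) > 0 and tr(H) > 0, so H is positive definite everywhere: convex.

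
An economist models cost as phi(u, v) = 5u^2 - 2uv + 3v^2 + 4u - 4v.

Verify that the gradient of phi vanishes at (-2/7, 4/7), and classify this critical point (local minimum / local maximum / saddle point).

∇phi = (10u - 2v + 4, -2u + 6v - 4); substituting (-2/7, 4/7) gives ∇phi = (0, 0), so (-2/7, 4/7) is indeed a critical point.
The Hessian of phi is constant: H = [[10, -2], [-2, 6]].
det(H) = 10·6 − (-2)² = 56.
det(H) > 0 and tr(H) = 16 > 0, so H is positive definite and the point is a local minimum.

local minimum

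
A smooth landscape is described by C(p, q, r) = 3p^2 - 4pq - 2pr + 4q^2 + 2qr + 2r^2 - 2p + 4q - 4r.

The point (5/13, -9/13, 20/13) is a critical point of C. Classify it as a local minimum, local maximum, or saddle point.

local minimum

The Hessian is constant: H = [[6, -4, -2], [-4, 8, 2], [-2, 2, 4]].
Leading principal minors: Δ₁ = 6, Δ₂ = 32, Δ₃ = 104.
All leading minors are positive, so H is positive definite: a local minimum.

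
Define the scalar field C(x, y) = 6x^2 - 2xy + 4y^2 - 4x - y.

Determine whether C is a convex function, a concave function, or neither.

convex

C is quadratic, so its Hessian is the constant matrix H = [[12, -2], [-2, 8]].
det(H) = 92, tr(H) = 20.
det(H) > 0 and tr(H) > 0, so H is positive definite everywhere: convex.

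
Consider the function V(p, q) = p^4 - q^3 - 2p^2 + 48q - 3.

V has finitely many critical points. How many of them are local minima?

V separates as a function of p plus a function of q, so ∇V=0 decouples.
∂V/∂p = 4p(p - 1)(p + 1) = 0 at p ∈ {-1, 0, 1}; ∂V/∂q = -3(q - 4)(q + 4) = 0 at q ∈ {-4, 4}.
The Hessian is diagonal: diag(V_pp, V_qq). Second derivatives: V_pp(-1)=8, V_pp(0)=-4, V_pp(1)=8; V_qq(-4)=24, V_qq(4)=-24.
Local minima occur where both diagonal entries positive: (-1, -4), (1, -4). Count: 2.

2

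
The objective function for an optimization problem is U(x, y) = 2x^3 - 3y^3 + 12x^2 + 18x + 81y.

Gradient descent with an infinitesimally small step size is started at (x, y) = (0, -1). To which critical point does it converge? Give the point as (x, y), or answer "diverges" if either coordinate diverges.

(-1, -3)

U is separable, so gradient descent decouples: x follows -∂U/∂x, y follows -∂U/∂y.
∂U/∂x = 6(x + 1)(x + 3); at x=0 this is 18, so x decreases.
∂U/∂y = -9(y - 3)(y + 3); at y=-1 this is 72, so y decreases.
x converges to its nearest critical value -1 (a local min of the x-part); y converges to -3. The iterate converges to (-1, -3).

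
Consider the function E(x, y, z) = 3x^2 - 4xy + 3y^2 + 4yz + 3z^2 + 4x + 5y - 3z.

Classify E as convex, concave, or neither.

E is quadratic, so its Hessian is the constant matrix H = [[6, -4, 0], [-4, 6, 4], [0, 4, 6]].
Leading principal minors: 6, 20, 24.
All positive ⇒ H ≻ 0 ⇒ convex.

convex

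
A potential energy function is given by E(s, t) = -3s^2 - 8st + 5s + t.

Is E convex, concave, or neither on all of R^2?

neither

E is quadratic, so its Hessian is the constant matrix H = [[-6, -8], [-8, 0]].
det(H) = -64, tr(H) = -6.
det(H) < 0, so H is indefinite: neither convex nor concave.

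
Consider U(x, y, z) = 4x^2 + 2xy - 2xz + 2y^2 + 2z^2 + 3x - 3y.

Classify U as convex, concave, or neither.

U is quadratic, so its Hessian is the constant matrix H = [[8, 2, -2], [2, 4, 0], [-2, 0, 4]].
Leading principal minors: 8, 28, 96.
All positive ⇒ H ≻ 0 ⇒ convex.

convex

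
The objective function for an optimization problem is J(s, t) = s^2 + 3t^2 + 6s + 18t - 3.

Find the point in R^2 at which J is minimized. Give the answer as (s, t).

J(s,t) separates as P(s) + Q(t) − 3, so its minimum is min P + min Q − 3.
P'(s) = 2s + 6 vanishes at s ∈ {-3}; Q'(t) = 6(t + 3) vanishes at t ∈ {-3}.
Local minima of P (where P''>0): P(-3)=-9. Local minima of Q: Q(-3)=-27.
So the global minimum of J is P(-3) + Q(-3) − 3 = -9 − 27 − 3 = -39, attained at (-3, -3).

(-3, -3)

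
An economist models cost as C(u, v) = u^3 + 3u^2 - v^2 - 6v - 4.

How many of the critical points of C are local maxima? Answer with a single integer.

C separates as a function of u plus a function of v, so ∇C=0 decouples.
∂C/∂u = 3u(u + 2) = 0 at u ∈ {-2, 0}; ∂C/∂v = -2(v + 3) = 0 at v ∈ {-3}.
The Hessian is diagonal: diag(C_uu, C_vv). Second derivatives: C_uu(-2)=-6, C_uu(0)=6; C_vv(-3)=-2.
Local maxima occur where both diagonal entries negative: (-2, -3). Count: 1.

1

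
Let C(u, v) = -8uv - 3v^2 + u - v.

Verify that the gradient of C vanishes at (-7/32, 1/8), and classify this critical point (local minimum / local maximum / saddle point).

∇C = (-8v + 1, -8u - 6v - 1); substituting (-7/32, 1/8) gives ∇C = (0, 0), so (-7/32, 1/8) is indeed a critical point.
The Hessian of C is constant: H = [[0, -8], [-8, -6]].
det(H) = 0·(-6) − (-8)² = -64.
Since det(H) < 0, H is indefinite and the critical point is a saddle point.

saddle point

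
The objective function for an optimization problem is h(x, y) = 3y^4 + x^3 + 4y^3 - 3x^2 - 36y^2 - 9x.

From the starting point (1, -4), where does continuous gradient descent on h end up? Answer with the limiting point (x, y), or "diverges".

h is separable, so gradient descent decouples: x follows -∂h/∂x, y follows -∂h/∂y.
∂h/∂x = 3(x - 3)(x + 1); at x=1 this is -12, so x increases.
∂h/∂y = 12y(y - 2)(y + 3); at y=-4 this is -288, so y increases.
x converges to its nearest critical value 3 (a local min of the x-part); y converges to -3. The iterate converges to (3, -3).

(3, -3)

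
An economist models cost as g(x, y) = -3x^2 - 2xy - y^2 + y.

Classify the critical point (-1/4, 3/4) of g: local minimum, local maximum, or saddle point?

local maximum

The Hessian of g is constant: H = [[-6, -2], [-2, -2]].
det(H) = (-6)·(-2) − (-2)² = 8.
det(H) > 0 and tr(H) = -8 < 0, so H is negative definite and the point is a local maximum.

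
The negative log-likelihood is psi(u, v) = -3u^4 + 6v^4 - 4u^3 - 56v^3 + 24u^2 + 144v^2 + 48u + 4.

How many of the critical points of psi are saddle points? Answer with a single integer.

psi separates as a function of u plus a function of v, so ∇psi=0 decouples.
∂psi/∂u = -12(u - 2)(u + 1)(u + 2) = 0 at u ∈ {-2, -1, 2}; ∂psi/∂v = 24v(v - 4)(v - 3) = 0 at v ∈ {0, 3, 4}.
The Hessian is diagonal: diag(psi_uu, psi_vv). Second derivatives: psi_uu(-2)=-48, psi_uu(-1)=36, psi_uu(2)=-144; psi_vv(0)=288, psi_vv(3)=-72, psi_vv(4)=96.
Saddle points occur where the two diagonal entries have opposite signs: (-2, 0), (-2, 4), (-1, 3), (2, 0), (2, 4). Count: 5.

5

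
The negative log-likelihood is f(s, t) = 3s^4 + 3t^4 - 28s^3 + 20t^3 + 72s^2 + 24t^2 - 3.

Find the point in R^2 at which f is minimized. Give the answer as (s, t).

(0, -4)

f(s,t) separates as P(s) + Q(t) − 3, so its minimum is min P + min Q − 3.
P'(s) = 12s(s - 4)(s - 3) vanishes at s ∈ {0, 3, 4}; Q'(t) = 12t(t + 1)(t + 4) vanishes at t ∈ {-4, -1, 0}.
Local minima of P (where P''>0): P(0)=0, P(4)=128. Local minima of Q: Q(-4)=-128, Q(0)=0.
So the global minimum of f is P(0) + Q(-4) − 3 = 0 − 128 − 3 = -131, attained at (0, -4).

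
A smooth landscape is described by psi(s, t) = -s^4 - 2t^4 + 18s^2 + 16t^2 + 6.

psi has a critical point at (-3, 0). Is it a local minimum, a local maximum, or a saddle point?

saddle point

The mixed partial ∂²psi/∂s∂t is 0, so the Hessian at any point is diag(psi_ss, psi_tt) = diag(12(-s^2 + 3), 8(-3t^2 + 4)).
At (-3, 0): H = diag(-72, 32).
The eigenvalues have opposite signs, so H is indefinite: a saddle point.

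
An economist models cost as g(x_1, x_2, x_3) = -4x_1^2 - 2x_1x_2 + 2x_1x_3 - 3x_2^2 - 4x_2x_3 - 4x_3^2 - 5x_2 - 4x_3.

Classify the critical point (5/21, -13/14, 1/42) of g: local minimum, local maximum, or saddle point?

The Hessian is constant: H = [[-8, -2, 2], [-2, -6, -4], [2, -4, -8]].
Leading principal minors: Δ₁ = -8, Δ₂ = 44, Δ₃ = -168.
The minors alternate sign starting negative (−, +, −), so H is negative definite: a local maximum.

local maximum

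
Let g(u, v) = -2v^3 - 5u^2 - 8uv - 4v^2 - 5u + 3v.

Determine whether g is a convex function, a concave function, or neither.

The term -2v^3 is cubic, so the Hessian is not constant.
∂²g/∂v² = -12v - 8, which takes both signs as v varies (negative for sufficiently large v). A diagonal entry of the Hessian changing sign means the Hessian is neither positive- nor negative-semidefinite on all of R^2.

neither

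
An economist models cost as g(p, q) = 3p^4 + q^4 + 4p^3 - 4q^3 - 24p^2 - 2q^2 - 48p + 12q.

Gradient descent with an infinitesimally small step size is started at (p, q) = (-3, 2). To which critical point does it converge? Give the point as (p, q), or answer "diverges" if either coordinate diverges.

g is separable, so gradient descent decouples: p follows -∂g/∂p, q follows -∂g/∂q.
∂g/∂p = 12(p - 2)(p + 1)(p + 2); at p=-3 this is -120, so p increases.
∂g/∂q = 4(q - 3)(q - 1)(q + 1); at q=2 this is -12, so q increases.
p converges to its nearest critical value -2 (a local min of the p-part); q converges to 3. The iterate converges to (-2, 3).

(-2, 3)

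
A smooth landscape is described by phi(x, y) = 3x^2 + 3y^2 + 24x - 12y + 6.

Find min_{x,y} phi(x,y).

phi(x,y) separates as P(x) + Q(y) + 6, so its minimum is min P + min Q + 6.
P'(x) = 6x + 24 vanishes at x ∈ {-4}; Q'(y) = 6y - 12 vanishes at y ∈ {2}.
Local minima of P (where P''>0): P(-4)=-48. Local minima of Q: Q(2)=-12.
So the global minimum of phi is P(-4) + Q(2) + 6 = -48 − 12 + 6 = -54, attained at (-4, 2).

-54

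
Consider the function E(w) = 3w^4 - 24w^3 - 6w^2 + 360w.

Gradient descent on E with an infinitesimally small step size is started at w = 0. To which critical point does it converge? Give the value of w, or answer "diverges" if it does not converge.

-2

E'(w) = 12(w - 5)(w - 3)(w + 2), so E'(0) = 360.
Gradient descent moves in the -E' direction, i.e. w is decreasing.
The nearest critical point in that direction is w = -2, where E'' = 420 > 0 (a local minimum). The iterate converges there.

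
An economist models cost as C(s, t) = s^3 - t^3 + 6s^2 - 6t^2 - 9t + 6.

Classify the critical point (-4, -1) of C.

local maximum

The mixed partial ∂²C/∂s∂t is 0, so the Hessian at any point is diag(C_ss, C_tt) = diag(6(s + 2), -6(t + 2)).
At (-4, -1): H = diag(-12, -6).
Both eigenvalues are negative, so H is negative definite: a local maximum.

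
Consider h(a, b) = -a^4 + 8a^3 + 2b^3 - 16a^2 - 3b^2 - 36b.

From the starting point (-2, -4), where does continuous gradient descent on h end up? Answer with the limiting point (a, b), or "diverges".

h is separable, so gradient descent decouples: a follows -∂h/∂a, b follows -∂h/∂b.
∂h/∂a = -4a(a - 4)(a - 2); at a=-2 this is 192, so a decreases.
∂h/∂b = 6(b - 3)(b + 2); at b=-4 this is 84, so b decreases.
The a-coordinate has no critical point in that direction and runs off to infinity.

diverges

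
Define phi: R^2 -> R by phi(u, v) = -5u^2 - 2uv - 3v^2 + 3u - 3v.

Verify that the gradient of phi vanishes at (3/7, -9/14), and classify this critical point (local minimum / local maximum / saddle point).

local maximum

∇phi = (-10u - 2v + 3, -2u - 6v - 3); substituting (3/7, -9/14) gives ∇phi = (0, 0), so (3/7, -9/14) is indeed a critical point.
The Hessian of phi is constant: H = [[-10, -2], [-2, -6]].
det(H) = (-10)·(-6) − (-2)² = 56.
det(H) > 0 and tr(H) = -16 < 0, so H is negative definite and the point is a local maximum.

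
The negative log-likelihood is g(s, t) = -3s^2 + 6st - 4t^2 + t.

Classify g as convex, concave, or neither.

g is quadratic, so its Hessian is the constant matrix H = [[-6, 6], [6, -8]].
det(H) = 12, tr(H) = -14.
det(H) > 0 and tr(H) < 0, so H is negative definite everywhere: concave.

concave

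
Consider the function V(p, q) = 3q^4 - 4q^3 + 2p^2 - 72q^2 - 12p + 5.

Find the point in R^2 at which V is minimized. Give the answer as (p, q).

(3, 4)

V(p,q) separates as A(p) + B(q) + 5, so its minimum is min A + min B + 5.
A'(p) = 4p - 12 vanishes at p ∈ {3}; B'(q) = 12q(q - 4)(q + 3) vanishes at q ∈ {-3, 0, 4}.
Local minima of A (where A''>0): A(3)=-18. Local minima of B: B(-3)=-297, B(4)=-640.
So the global minimum of V is A(3) + B(4) + 5 = -18 − 640 + 5 = -653, attained at (3, 4).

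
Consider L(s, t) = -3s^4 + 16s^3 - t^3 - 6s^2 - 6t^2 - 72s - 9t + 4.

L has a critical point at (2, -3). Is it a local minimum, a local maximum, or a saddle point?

local minimum

The mixed partial ∂²L/∂s∂t is 0, so the Hessian at any point is diag(L_ss, L_tt) = diag(12(-3s^2 + 8s - 1), -6(t + 2)).
At (2, -3): H = diag(36, 6).
Both eigenvalues are positive, so H is positive definite: a local minimum.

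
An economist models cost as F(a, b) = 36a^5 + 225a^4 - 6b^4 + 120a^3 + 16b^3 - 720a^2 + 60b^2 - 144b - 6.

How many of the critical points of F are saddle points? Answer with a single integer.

F separates as a function of a plus a function of b, so ∇F=0 decouples.
∂F/∂a = 180a(a - 1)(a + 2)(a + 4) = 0 at a ∈ {-4, -2, 0, 1}; ∂F/∂b = -24(b - 3)(b - 1)(b + 2) = 0 at b ∈ {-2, 1, 3}.
The Hessian is diagonal: diag(F_aa, F_bb). Second derivatives: F_aa(-4)=-7200, F_aa(-2)=2160, F_aa(0)=-1440, F_aa(1)=2700; F_bb(-2)=-360, F_bb(1)=144, F_bb(3)=-240.
Saddle points occur where the two diagonal entries have opposite signs: (-4, 1), (-2, -2), (-2, 3), (0, 1), (1, -2), (1, 3). Count: 6.

6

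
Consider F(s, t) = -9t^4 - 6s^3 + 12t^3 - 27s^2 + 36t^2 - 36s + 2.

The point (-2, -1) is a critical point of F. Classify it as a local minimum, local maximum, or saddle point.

saddle point

The mixed partial ∂²F/∂s∂t is 0, so the Hessian at any point is diag(F_ss, F_tt) = diag(-18(2s + 3), 36(-3t^2 + 2t + 2)).
At (-2, -1): H = diag(18, -108).
The eigenvalues have opposite signs, so H is indefinite: a saddle point.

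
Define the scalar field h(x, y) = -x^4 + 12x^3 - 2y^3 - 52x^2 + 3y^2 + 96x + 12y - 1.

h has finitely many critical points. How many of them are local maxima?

h separates as a function of x plus a function of y, so ∇h=0 decouples.
∂h/∂x = -4(x - 4)(x - 3)(x - 2) = 0 at x ∈ {2, 3, 4}; ∂h/∂y = -6(y - 2)(y + 1) = 0 at y ∈ {-1, 2}.
The Hessian is diagonal: diag(h_xx, h_yy). Second derivatives: h_xx(2)=-8, h_xx(3)=4, h_xx(4)=-8; h_yy(-1)=18, h_yy(2)=-18.
Local maxima occur where both diagonal entries negative: (2, 2), (4, 2). Count: 2.

2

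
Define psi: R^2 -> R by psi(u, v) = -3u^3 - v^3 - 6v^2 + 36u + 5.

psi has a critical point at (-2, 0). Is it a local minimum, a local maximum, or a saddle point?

saddle point

The mixed partial ∂²psi/∂u∂v is 0, so the Hessian at any point is diag(psi_uu, psi_vv) = diag(-18u, -6(v + 2)).
At (-2, 0): H = diag(36, -12).
The eigenvalues have opposite signs, so H is indefinite: a saddle point.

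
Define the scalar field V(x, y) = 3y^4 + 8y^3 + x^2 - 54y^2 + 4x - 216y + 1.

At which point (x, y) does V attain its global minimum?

(-2, 3)

V(x,y) separates as P(x) + Q(y) + 1, so its minimum is min P + min Q + 1.
P'(x) = 2x + 4 vanishes at x ∈ {-2}; Q'(y) = 12(y - 3)(y + 2)(y + 3) vanishes at y ∈ {-3, -2, 3}.
Local minima of P (where P''>0): P(-2)=-4. Local minima of Q: Q(-3)=189, Q(3)=-675.
So the global minimum of V is P(-2) + Q(3) + 1 = -4 − 675 + 1 = -678, attained at (-2, 3).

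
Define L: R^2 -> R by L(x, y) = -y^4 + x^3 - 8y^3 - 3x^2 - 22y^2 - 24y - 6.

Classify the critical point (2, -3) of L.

The mixed partial ∂²L/∂x∂y is 0, so the Hessian at any point is diag(L_xx, L_yy) = diag(6(x - 1), -4(3y^2 + 12y + 11)).
At (2, -3): H = diag(6, -8).
The eigenvalues have opposite signs, so H is indefinite: a saddle point.

saddle point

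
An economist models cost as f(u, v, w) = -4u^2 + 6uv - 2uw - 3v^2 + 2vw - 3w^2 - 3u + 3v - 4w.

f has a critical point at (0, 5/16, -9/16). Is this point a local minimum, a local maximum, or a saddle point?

The Hessian is constant: H = [[-8, 6, -2], [6, -6, 2], [-2, 2, -6]].
Leading principal minors: Δ₁ = -8, Δ₂ = 12, Δ₃ = -64.
The minors alternate sign starting negative (−, +, −), so H is negative definite: a local maximum.

local maximum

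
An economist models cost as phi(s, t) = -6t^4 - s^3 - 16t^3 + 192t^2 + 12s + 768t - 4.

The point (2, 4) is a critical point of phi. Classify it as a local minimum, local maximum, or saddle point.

The mixed partial ∂²phi/∂s∂t is 0, so the Hessian at any point is diag(phi_ss, phi_tt) = diag(-6s, 24(-3t^2 - 4t + 16)).
At (2, 4): H = diag(-12, -1152).
Both eigenvalues are negative, so H is negative definite: a local maximum.

local maximum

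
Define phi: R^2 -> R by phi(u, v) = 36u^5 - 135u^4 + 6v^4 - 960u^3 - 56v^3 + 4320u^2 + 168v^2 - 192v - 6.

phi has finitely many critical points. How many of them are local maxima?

phi separates as a function of u plus a function of v, so ∇phi=0 decouples.
∂phi/∂u = 180u(u - 4)(u - 3)(u + 4) = 0 at u ∈ {-4, 0, 3, 4}; ∂phi/∂v = 24(v - 4)(v - 2)(v - 1) = 0 at v ∈ {1, 2, 4}.
The Hessian is diagonal: diag(phi_uu, phi_vv). Second derivatives: phi_uu(-4)=-40320, phi_uu(0)=8640, phi_uu(3)=-3780, phi_uu(4)=5760; phi_vv(1)=72, phi_vv(2)=-48, phi_vv(4)=144.
Local maxima occur where both diagonal entries negative: (-4, 2), (3, 2). Count: 2.

2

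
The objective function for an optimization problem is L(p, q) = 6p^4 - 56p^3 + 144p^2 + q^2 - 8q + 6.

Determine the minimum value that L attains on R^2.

-10

L(p,q) separates as A(p) + B(q) + 6, so its minimum is min A + min B + 6.
A'(p) = 24p(p - 4)(p - 3) vanishes at p ∈ {0, 3, 4}; B'(q) = 2q - 8 vanishes at q ∈ {4}.
Local minima of A (where A''>0): A(0)=0, A(4)=256. Local minima of B: B(4)=-16.
So the global minimum of L is A(0) + B(4) + 6 = 0 − 16 + 6 = -10, attained at (0, 4).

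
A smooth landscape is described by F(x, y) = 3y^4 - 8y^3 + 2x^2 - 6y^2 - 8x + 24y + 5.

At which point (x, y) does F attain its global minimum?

(2, -1)

F(x,y) separates as P(x) + Q(y) + 5, so its minimum is min P + min Q + 5.
P'(x) = 4x - 8 vanishes at x ∈ {2}; Q'(y) = 12(y - 2)(y - 1)(y + 1) vanishes at y ∈ {-1, 1, 2}.
Local minima of P (where P''>0): P(2)=-8. Local minima of Q: Q(-1)=-19, Q(2)=8.
So the global minimum of F is P(2) + Q(-1) + 5 = -8 − 19 + 5 = -22, attained at (2, -1).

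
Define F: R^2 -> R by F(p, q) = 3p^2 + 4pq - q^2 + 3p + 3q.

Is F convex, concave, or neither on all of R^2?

neither

F is quadratic, so its Hessian is the constant matrix H = [[6, 4], [4, -2]].
det(H) = -28, tr(H) = 4.
det(H) < 0, so H is indefinite: neither convex nor concave.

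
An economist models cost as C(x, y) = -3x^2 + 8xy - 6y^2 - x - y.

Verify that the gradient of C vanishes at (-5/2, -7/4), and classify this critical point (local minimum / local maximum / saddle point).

∇C = (-6x + 8y - 1, 8x - 12y - 1); substituting (-5/2, -7/4) gives ∇C = (0, 0), so (-5/2, -7/4) is indeed a critical point.
The Hessian of C is constant: H = [[-6, 8], [8, -12]].
det(H) = (-6)·(-12) − 8² = 8.
det(H) > 0 and tr(H) = -18 < 0, so H is negative definite and the point is a local maximum.

local maximum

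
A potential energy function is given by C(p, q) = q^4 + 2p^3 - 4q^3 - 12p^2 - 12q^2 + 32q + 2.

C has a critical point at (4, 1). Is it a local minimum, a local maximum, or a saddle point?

saddle point

The mixed partial ∂²C/∂p∂q is 0, so the Hessian at any point is diag(C_pp, C_qq) = diag(12(p - 2), 12(q^2 - 2q - 2)).
At (4, 1): H = diag(24, -36).
The eigenvalues have opposite signs, so H is indefinite: a saddle point.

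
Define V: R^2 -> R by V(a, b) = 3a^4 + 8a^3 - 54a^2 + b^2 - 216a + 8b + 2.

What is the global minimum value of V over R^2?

-689

V(a,b) separates as P(a) + Q(b) + 2, so its minimum is min P + min Q + 2.
P'(a) = 12(a - 3)(a + 2)(a + 3) vanishes at a ∈ {-3, -2, 3}; Q'(b) = 2b + 8 vanishes at b ∈ {-4}.
Local minima of P (where P''>0): P(-3)=189, P(3)=-675. Local minima of Q: Q(-4)=-16.
So the global minimum of V is P(3) + Q(-4) + 2 = -675 − 16 + 2 = -689, attained at (3, -4).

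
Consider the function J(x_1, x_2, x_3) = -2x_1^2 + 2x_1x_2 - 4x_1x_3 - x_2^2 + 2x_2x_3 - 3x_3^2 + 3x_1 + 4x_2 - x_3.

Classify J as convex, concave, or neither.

J is quadratic, so its Hessian is the constant matrix H = [[-4, 2, -4], [2, -2, 2], [-4, 2, -6]].
Leading principal minors: -4, 4, -8.
Signs alternate −, +, − ⇒ H ≺ 0 ⇒ concave.

concave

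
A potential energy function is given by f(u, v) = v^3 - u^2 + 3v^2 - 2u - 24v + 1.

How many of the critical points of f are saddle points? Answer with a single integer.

1

f separates as a function of u plus a function of v, so ∇f=0 decouples.
∂f/∂u = -2(u + 1) = 0 at u ∈ {-1}; ∂f/∂v = 3(v - 2)(v + 4) = 0 at v ∈ {-4, 2}.
The Hessian is diagonal: diag(f_uu, f_vv). Second derivatives: f_uu(-1)=-2; f_vv(-4)=-18, f_vv(2)=18.
Saddle points occur where the two diagonal entries have opposite signs: (-1, 2). Count: 1.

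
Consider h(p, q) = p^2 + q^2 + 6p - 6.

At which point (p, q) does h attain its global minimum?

h(p,q) separates as A(p) + B(q) − 6, so its minimum is min A + min B − 6.
A'(p) = 2p + 6 vanishes at p ∈ {-3}; B'(q) = 2q vanishes at q ∈ {0}.
Local minima of A (where A''>0): A(-3)=-9. Local minima of B: B(0)=0.
So the global minimum of h is A(-3) + B(0) − 6 = -9 + 0 − 6 = -15, attained at (-3, 0).

(-3, 0)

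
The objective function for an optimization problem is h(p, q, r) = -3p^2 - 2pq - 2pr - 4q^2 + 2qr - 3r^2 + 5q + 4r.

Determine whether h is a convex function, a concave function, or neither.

h is quadratic, so its Hessian is the constant matrix H = [[-6, -2, -2], [-2, -8, 2], [-2, 2, -6]].
Leading principal minors: -6, 44, -192.
Signs alternate −, +, − ⇒ H ≺ 0 ⇒ concave.

concave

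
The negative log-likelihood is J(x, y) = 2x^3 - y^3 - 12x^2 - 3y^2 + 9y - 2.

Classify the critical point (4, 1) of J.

The mixed partial ∂²J/∂x∂y is 0, so the Hessian at any point is diag(J_xx, J_yy) = diag(12(x - 2), -6(y + 1)).
At (4, 1): H = diag(24, -12).
The eigenvalues have opposite signs, so H is indefinite: a saddle point.

saddle point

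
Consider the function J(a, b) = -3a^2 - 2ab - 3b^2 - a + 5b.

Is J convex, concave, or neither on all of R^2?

concave

J is quadratic, so its Hessian is the constant matrix H = [[-6, -2], [-2, -6]].
det(H) = 32, tr(H) = -12.
det(H) > 0 and tr(H) < 0, so H is negative definite everywhere: concave.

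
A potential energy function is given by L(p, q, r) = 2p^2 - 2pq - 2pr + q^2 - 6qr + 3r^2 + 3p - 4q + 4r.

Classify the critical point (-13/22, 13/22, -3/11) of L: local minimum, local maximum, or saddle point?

The Hessian is constant: H = [[4, -2, -2], [-2, 2, -6], [-2, -6, 6]].
Leading principal minors: Δ₁ = 4, Δ₂ = 4, Δ₃ = -176.
The minors fit neither the all-positive nor the alternating-sign pattern, so H is indefinite: a saddle point.

saddle point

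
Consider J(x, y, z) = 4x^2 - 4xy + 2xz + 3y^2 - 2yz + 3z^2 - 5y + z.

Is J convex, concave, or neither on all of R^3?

convex

J is quadratic, so its Hessian is the constant matrix H = [[8, -4, 2], [-4, 6, -2], [2, -2, 6]].
Leading principal minors: 8, 32, 168.
All positive ⇒ H ≻ 0 ⇒ convex.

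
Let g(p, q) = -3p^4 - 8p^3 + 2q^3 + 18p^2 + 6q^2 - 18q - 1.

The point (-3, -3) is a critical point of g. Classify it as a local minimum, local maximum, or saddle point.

The mixed partial ∂²g/∂p∂q is 0, so the Hessian at any point is diag(g_pp, g_qq) = diag(12(-3p^2 - 4p + 3), 12(q + 1)).
At (-3, -3): H = diag(-144, -24).
Both eigenvalues are negative, so H is negative definite: a local maximum.

local maximum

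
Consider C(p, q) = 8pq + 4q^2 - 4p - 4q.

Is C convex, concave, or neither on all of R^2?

neither

C is quadratic, so its Hessian is the constant matrix H = [[0, 8], [8, 8]].
det(H) = -64, tr(H) = 8.
det(H) < 0, so H is indefinite: neither convex nor concave.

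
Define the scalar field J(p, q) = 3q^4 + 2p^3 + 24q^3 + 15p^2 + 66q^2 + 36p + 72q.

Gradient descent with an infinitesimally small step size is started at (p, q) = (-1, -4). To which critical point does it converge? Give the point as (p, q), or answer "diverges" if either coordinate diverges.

J is separable, so gradient descent decouples: p follows -∂J/∂p, q follows -∂J/∂q.
∂J/∂p = 6(p + 2)(p + 3); at p=-1 this is 12, so p decreases.
∂J/∂q = 12(q + 1)(q + 2)(q + 3); at q=-4 this is -72, so q increases.
p converges to its nearest critical value -2 (a local min of the p-part); q converges to -3. The iterate converges to (-2, -3).

(-2, -3)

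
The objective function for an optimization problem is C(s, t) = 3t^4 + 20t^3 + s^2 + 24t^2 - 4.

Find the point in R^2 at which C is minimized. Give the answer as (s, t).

(0, -4)

C(s,t) separates as P(s) + Q(t) − 4, so its minimum is min P + min Q − 4.
P'(s) = 2s vanishes at s ∈ {0}; Q'(t) = 12t(t + 1)(t + 4) vanishes at t ∈ {-4, -1, 0}.
Local minima of P (where P''>0): P(0)=0. Local minima of Q: Q(-4)=-128, Q(0)=0.
So the global minimum of C is P(0) + Q(-4) − 4 = 0 − 128 − 4 = -132, attained at (0, -4).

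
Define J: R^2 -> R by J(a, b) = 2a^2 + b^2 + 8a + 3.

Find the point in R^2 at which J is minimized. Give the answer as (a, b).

(-2, 0)

J(a,b) separates as P(a) + Q(b) + 3, so its minimum is min P + min Q + 3.
P'(a) = 4a + 8 vanishes at a ∈ {-2}; Q'(b) = 2b vanishes at b ∈ {0}.
Local minima of P (where P''>0): P(-2)=-8. Local minima of Q: Q(0)=0.
So the global minimum of J is P(-2) + Q(0) + 3 = -8 + 0 + 3 = -5, attained at (-2, 0).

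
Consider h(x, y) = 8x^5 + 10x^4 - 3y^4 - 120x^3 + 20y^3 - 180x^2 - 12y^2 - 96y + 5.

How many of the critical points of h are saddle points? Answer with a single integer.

6

h separates as a function of x plus a function of y, so ∇h=0 decouples.
∂h/∂x = 40x(x - 3)(x + 1)(x + 3) = 0 at x ∈ {-3, -1, 0, 3}; ∂h/∂y = -12(y - 4)(y - 2)(y + 1) = 0 at y ∈ {-1, 2, 4}.
The Hessian is diagonal: diag(h_xx, h_yy). Second derivatives: h_xx(-3)=-1440, h_xx(-1)=320, h_xx(0)=-360, h_xx(3)=2880; h_yy(-1)=-180, h_yy(2)=72, h_yy(4)=-120.
Saddle points occur where the two diagonal entries have opposite signs: (-3, 2), (-1, -1), (-1, 4), (0, 2), (3, -1), (3, 4). Count: 6.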